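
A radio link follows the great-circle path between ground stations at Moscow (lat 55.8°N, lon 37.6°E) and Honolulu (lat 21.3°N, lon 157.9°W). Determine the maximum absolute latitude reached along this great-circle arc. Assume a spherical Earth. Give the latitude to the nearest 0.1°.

≈ 81.8°N

The great circle lies in the plane with unit normal n̂ = (p₁ × p₂)/|p₁ × p₂|.
Here n̂_z ≈ +0.143; the vertex latitude is φ_max = arccos|n̂_z| ≈ 81.8°.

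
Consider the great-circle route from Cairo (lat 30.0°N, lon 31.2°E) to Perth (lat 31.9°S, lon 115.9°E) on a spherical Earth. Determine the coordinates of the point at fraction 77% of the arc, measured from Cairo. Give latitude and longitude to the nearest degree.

≈ lat 19°S, lon 94°E

Convert each endpoint to a unit vector on the sphere (x = cos φ cos λ, y = cos φ sin λ, z = sin φ).
The central angle between the endpoints is δ = arccos(p₁·p₂) ≈ 1.768 rad (101.3°).
Interpolate at f = 0.77 with slerp weights a = sin((1−f)δ)/sin δ ≈ 0.403, b = sin(fδ)/sin δ ≈ 0.998.
p = a·p₁ + b·p₂ ≈ (-0.071, 0.943, -0.325); φ = arcsin(p_z) ≈ -18.99°, λ = atan2(p_y, p_x) ≈ 94.31°.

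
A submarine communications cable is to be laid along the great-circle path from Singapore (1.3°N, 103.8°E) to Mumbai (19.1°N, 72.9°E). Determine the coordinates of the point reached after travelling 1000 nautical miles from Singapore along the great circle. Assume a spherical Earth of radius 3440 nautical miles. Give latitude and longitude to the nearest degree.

≈ 10°N, 90°E

Write both endpoints as unit vectors p₁, p₂ with components (cos φ cos λ, cos φ sin λ, sin φ).
The central angle between the endpoints is δ = arccos(p₁·p₂) ≈ 0.613 rad (35.1°). The total great-circle distance is δ·R ≈ 0.613 × 3440 ≈ 2108 nmi, so the target fraction is f = 1000/2108 ≈ 0.474.
Interpolate at f ≈ 0.474 with slerp weights a = sin((1−f)δ)/sin δ ≈ 0.550, b = sin(fδ)/sin δ ≈ 0.498.
p = a·p₁ + b·p₂ ≈ (0.007, 0.984, 0.176); φ = arcsin(p_z) ≈ 10.11°, λ = atan2(p_y, p_x) ≈ 89.58°.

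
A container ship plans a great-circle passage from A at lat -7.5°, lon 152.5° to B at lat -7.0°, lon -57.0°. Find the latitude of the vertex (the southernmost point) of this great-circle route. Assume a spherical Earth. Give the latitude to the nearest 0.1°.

The great circle lies in the plane with unit normal n̂ = (p₁ × p₂)/|p₁ × p₂|.
Here n̂_z ≈ +0.895; the vertex latitude is φ_max = arccos|n̂_z| ≈ 26.6°.
Check via Clairaut: cos φ_max = |cos φ₁| · sin C = cos(7.5°)·sin(115.5°) ≈ 0.895, again giving ≈ 26.6°.

≈ -26.6°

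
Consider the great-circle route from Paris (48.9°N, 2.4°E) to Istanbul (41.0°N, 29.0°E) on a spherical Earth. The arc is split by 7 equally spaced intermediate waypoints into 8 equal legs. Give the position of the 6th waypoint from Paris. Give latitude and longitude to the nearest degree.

From cos δ = sin φ₁ sin φ₂ + cos φ₁ cos φ₂ cos Δλ, the central angle is δ ≈ 0.354 rad (20.3°).
Interpolate at f = 6/8 with slerp weights a = sin((1−f)δ)/sin δ ≈ 0.255, b = sin(fδ)/sin δ ≈ 0.757.
p = a·p₁ + b·p₂ ≈ (0.667, 0.284, 0.689); φ = arcsin(p_z) ≈ 43.53°, λ = atan2(p_y, p_x) ≈ 23.06°.

≈ 44°N, 23°E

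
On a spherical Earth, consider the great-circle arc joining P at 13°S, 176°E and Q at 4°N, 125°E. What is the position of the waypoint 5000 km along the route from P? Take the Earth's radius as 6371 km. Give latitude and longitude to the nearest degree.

Write both endpoints as unit vectors p₁, p₂ with components (cos φ cos λ, cos φ sin λ, sin φ).
The central angle between the endpoints is δ = arccos(p₁·p₂) ≈ 0.932 rad (53.4°). The total great-circle distance is δ·R ≈ 0.932 × 6371 ≈ 5940 km, so the target fraction is f = 5000/5940 ≈ 0.842.
Interpolate at f ≈ 0.842 with slerp weights a = sin((1−f)δ)/sin δ ≈ 0.183, b = sin(fδ)/sin δ ≈ 0.880.
p = a·p₁ + b·p₂ ≈ (-0.681, 0.732, 0.020); φ = arcsin(p_z) ≈ 1.16°, λ = atan2(p_y, p_x) ≈ 132.97°.

≈ 1°N, 133°E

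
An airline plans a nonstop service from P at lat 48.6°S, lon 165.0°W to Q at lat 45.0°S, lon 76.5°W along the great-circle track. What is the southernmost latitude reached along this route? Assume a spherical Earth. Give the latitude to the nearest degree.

The great circle lies in the plane with unit normal n̂ = (p₁ × p₂)/|p₁ × p₂|.
Here n̂_z ≈ +0.557; the vertex latitude is φ_max = arccos|n̂_z| ≈ 56.2°.

≈ 56°S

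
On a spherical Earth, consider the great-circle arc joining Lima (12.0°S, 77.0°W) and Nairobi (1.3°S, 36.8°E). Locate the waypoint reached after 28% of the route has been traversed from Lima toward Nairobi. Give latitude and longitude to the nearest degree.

≈ 14°S, 45°W

Convert each endpoint to a unit vector on the sphere (x = cos φ cos λ, y = cos φ sin λ, z = sin φ).
The central angle between the endpoints is δ = arccos(p₁·p₂) ≈ 1.971 rad (112.9°).
Interpolate at f = 0.28 with slerp weights a = sin((1−f)δ)/sin δ ≈ 1.074, b = sin(fδ)/sin δ ≈ 0.569.
p = a·p₁ + b·p₂ ≈ (0.692, -0.682, -0.236); φ = arcsin(p_z) ≈ -13.66°, λ = atan2(p_y, p_x) ≈ -44.59°.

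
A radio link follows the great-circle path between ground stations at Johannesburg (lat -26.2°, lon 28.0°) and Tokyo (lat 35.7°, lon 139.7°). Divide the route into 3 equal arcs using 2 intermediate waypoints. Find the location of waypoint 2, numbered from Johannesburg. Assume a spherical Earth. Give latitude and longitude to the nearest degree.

Convert each endpoint to a unit vector on the sphere (x = cos φ cos λ, y = cos φ sin λ, z = sin φ).
The central angle between the endpoints is δ = arccos(p₁·p₂) ≈ 2.126 rad (121.8°).
Interpolate at f = 2/3 with slerp weights a = sin((1−f)δ)/sin δ ≈ 0.766, b = sin(fδ)/sin δ ≈ 1.163.
p = a·p₁ + b·p₂ ≈ (-0.114, 0.933, 0.340); φ = arcsin(p_z) ≈ 19.91°, λ = atan2(p_y, p_x) ≈ 96.93°.

≈ lat 20°, lon 97°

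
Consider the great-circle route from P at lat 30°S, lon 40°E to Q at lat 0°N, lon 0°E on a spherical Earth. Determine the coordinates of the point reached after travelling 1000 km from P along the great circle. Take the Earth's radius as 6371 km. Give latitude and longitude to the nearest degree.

≈ lat 25°S, lon 31°E

Convert each endpoint to a unit vector on the sphere (x = cos φ cos λ, y = cos φ sin λ, z = sin φ).
The central angle between the endpoints is δ = arccos(p₁·p₂) ≈ 0.845 rad (48.4°). The total great-circle distance is δ·R ≈ 0.845 × 6371 ≈ 5386 km, so the target fraction is f = 1000/5386 ≈ 0.186.
Interpolate at f ≈ 0.186 with slerp weights a = sin((1−f)δ)/sin δ ≈ 0.849, b = sin(fδ)/sin δ ≈ 0.209.
p = a·p₁ + b·p₂ ≈ (0.772, 0.473, -0.425); φ = arcsin(p_z) ≈ -25.12°, λ = atan2(p_y, p_x) ≈ 31.47°.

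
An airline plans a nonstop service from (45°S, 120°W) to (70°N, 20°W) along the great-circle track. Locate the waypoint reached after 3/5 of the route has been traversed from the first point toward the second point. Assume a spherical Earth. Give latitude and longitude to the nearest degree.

Convert each endpoint to a unit vector on the sphere (x = cos φ cos λ, y = cos φ sin λ, z = sin φ).
The central angle between the endpoints is δ = arccos(p₁·p₂) ≈ 2.355 rad (134.9°).
Interpolate at f = 3/5 with slerp weights a = sin((1−f)δ)/sin δ ≈ 1.143, b = sin(fδ)/sin δ ≈ 1.395.
p = a·p₁ + b·p₂ ≈ (0.044, -0.863, 0.503); φ = arcsin(p_z) ≈ 30.21°, λ = atan2(p_y, p_x) ≈ -87.05°.

≈ (30°N, 87°W)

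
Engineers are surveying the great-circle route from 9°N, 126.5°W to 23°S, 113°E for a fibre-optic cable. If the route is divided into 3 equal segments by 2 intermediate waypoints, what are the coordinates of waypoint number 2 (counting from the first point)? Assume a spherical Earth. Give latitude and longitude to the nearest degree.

From cos δ = sin φ₁ sin φ₂ + cos φ₁ cos φ₂ cos Δλ, the central angle is δ ≈ 2.121 rad (121.5°).
Interpolate at f = 2/3 with slerp weights a = sin((1−f)δ)/sin δ ≈ 0.762, b = sin(fδ)/sin δ ≈ 1.158.
p = a·p₁ + b·p₂ ≈ (-0.864, 0.377, -0.333); φ = arcsin(p_z) ≈ -19.48°, λ = atan2(p_y, p_x) ≈ 156.44°.

≈ 19°S, 156°E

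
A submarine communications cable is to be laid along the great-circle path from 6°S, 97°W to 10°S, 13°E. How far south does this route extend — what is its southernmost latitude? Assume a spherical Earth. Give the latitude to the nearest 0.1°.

The great circle lies in the plane with unit normal n̂ = (p₁ × p₂)/|p₁ × p₂|.
Here n̂_z ≈ +0.970; the vertex latitude is φ_max = arccos|n̂_z| ≈ 14.0°.
Check via Clairaut: cos φ_max = |cos φ₁| · sin C = cos(6.0°)·sin(102.7°) ≈ 0.970, again giving ≈ 14.0°.

≈ 14.0°S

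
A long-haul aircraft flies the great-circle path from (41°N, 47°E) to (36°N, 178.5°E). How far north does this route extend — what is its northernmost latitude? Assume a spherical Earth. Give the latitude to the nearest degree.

≈ 63°N

The great circle lies in the plane with unit normal n̂ = (p₁ × p₂)/|p₁ × p₂|.
Here n̂_z ≈ +0.457; the vertex latitude is φ_max = arccos|n̂_z| ≈ 62.8°.
Check via Clairaut: cos φ_max = |cos φ₁| · sin C = cos(41.0°)·sin(37.3°) ≈ 0.457, again giving ≈ 62.8°.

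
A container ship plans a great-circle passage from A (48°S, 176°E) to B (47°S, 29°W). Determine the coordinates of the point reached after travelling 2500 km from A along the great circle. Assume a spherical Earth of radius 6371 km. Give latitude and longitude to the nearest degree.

≈ (69°S, 166°W)

Write both endpoints as unit vectors p₁, p₂ with components (cos φ cos λ, cos φ sin λ, sin φ).
The central angle between the endpoints is δ = arccos(p₁·p₂) ≈ 1.441 rad (82.5°). The total great-circle distance is δ·R ≈ 1.441 × 6371 ≈ 9178 km, so the target fraction is f = 2500/9178 ≈ 0.272.
Interpolate at f ≈ 0.272 with slerp weights a = sin((1−f)δ)/sin δ ≈ 0.874, b = sin(fδ)/sin δ ≈ 0.386.
p = a·p₁ + b·p₂ ≈ (-0.353, -0.087, -0.931); φ = arcsin(p_z) ≈ -68.67°, λ = atan2(p_y, p_x) ≈ -166.21°.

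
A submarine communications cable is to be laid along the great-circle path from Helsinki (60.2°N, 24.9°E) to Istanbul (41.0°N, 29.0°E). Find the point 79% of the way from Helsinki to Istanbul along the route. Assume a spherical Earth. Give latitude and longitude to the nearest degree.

Convert each endpoint to a unit vector on the sphere (x = cos φ cos λ, y = cos φ sin λ, z = sin φ).
The central angle between the endpoints is δ = arccos(p₁·p₂) ≈ 0.338 rad (19.4°).
Interpolate at f = 0.79 with slerp weights a = sin((1−f)δ)/sin δ ≈ 0.214, b = sin(fδ)/sin δ ≈ 0.796.
p = a·p₁ + b·p₂ ≈ (0.622, 0.336, 0.708); φ = arcsin(p_z) ≈ 45.04°, λ = atan2(p_y, p_x) ≈ 28.38°.

≈ (45°N, 28°E)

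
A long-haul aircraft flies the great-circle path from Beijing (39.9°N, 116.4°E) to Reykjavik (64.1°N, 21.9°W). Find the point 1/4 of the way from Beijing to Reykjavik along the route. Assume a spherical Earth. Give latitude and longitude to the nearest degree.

The haversine formula gives a central angle δ ≈ 1.238 rad (70.9°) between the endpoints.
Interpolate at f = 1/4 with slerp weights a = sin((1−f)δ)/sin δ ≈ 0.847, b = sin(fδ)/sin δ ≈ 0.322.
p = a·p₁ + b·p₂ ≈ (-0.158, 0.530, 0.833); φ = arcsin(p_z) ≈ 56.44°, λ = atan2(p_y, p_x) ≈ 106.65°.

≈ 56°N, 107°E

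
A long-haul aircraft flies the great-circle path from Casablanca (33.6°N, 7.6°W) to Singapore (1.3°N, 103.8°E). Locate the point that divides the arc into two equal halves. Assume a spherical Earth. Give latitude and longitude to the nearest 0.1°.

≈ (28.9°N, 55.7°E)

Convert each endpoint to a unit vector on the sphere (x = cos φ cos λ, y = cos φ sin λ, z = sin φ).
The central angle between the endpoints is δ = arccos(p₁·p₂) ≈ 1.866 rad (106.9°).
Interpolate at f = 1/2 with slerp weights a = sin((1−f)δ)/sin δ ≈ 0.840, b = sin(fδ)/sin δ ≈ 0.840.
p = a·p₁ + b·p₂ ≈ (0.493, 0.723, 0.484); φ = arcsin(p_z) ≈ 28.94°, λ = atan2(p_y, p_x) ≈ 55.70°.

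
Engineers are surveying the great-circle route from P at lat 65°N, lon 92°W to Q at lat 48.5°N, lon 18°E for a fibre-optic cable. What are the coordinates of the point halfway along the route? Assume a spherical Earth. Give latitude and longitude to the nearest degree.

≈ lat 68°N, lon 19°W

Convert each endpoint to a unit vector on the sphere (x = cos φ cos λ, y = cos φ sin λ, z = sin φ).
The central angle between the endpoints is δ = arccos(p₁·p₂) ≈ 0.948 rad (54.3°).
Interpolate at f = 1/2 with slerp weights a = sin((1−f)δ)/sin δ ≈ 0.562, b = sin(fδ)/sin δ ≈ 0.562.
p = a·p₁ + b·p₂ ≈ (0.346, -0.122, 0.930); φ = arcsin(p_z) ≈ 68.48°, λ = atan2(p_y, p_x) ≈ -19.47°.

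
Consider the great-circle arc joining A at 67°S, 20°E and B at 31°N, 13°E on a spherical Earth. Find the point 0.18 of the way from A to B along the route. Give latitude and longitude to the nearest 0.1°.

≈ 49.4°S, 17.2°E

Write both endpoints as unit vectors p₁, p₂ with components (cos φ cos λ, cos φ sin λ, sin φ).
The central angle between the endpoints is δ = arccos(p₁·p₂) ≈ 1.713 rad (98.1°).
Interpolate at f = 0.18 with slerp weights a = sin((1−f)δ)/sin δ ≈ 0.996, b = sin(fδ)/sin δ ≈ 0.307.
p = a·p₁ + b·p₂ ≈ (0.622, 0.192, -0.759); φ = arcsin(p_z) ≈ -49.39°, λ = atan2(p_y, p_x) ≈ 17.18°.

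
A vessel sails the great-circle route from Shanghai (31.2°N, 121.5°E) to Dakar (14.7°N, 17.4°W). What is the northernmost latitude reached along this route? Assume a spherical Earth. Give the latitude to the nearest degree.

≈ 51°N

The great circle lies in the plane with unit normal n̂ = (p₁ × p₂)/|p₁ × p₂|.
Here n̂_z ≈ -0.625; the vertex latitude is φ_max = arccos|n̂_z| ≈ 51.3°.
Check via Clairaut: cos φ_max = |cos φ₁| · sin C = cos(31.2°)·sin(46.9°) ≈ 0.625, again giving ≈ 51.3°.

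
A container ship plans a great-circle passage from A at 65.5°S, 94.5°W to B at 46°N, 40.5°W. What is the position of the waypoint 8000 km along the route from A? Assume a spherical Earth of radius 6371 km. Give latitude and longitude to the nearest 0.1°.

The haversine formula gives a central angle δ ≈ 2.077 rad (119.0°) between the endpoints. The total great-circle distance is δ·R ≈ 2.077 × 6371 ≈ 13235 km, so the target fraction is f = 8000/13235 ≈ 0.604.
Interpolate at f ≈ 0.604 with slerp weights a = sin((1−f)δ)/sin δ ≈ 0.838, b = sin(fδ)/sin δ ≈ 1.087.
p = a·p₁ + b·p₂ ≈ (0.547, -0.837, 0.020); φ = arcsin(p_z) ≈ 1.15°, λ = atan2(p_y, p_x) ≈ -56.82°.

≈ 1.1°N, 56.8°W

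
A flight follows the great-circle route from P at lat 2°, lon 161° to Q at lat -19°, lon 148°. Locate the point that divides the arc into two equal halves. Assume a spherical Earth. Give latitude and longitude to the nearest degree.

≈ lat -9°, lon 155°

Convert each endpoint to a unit vector on the sphere (x = cos φ cos λ, y = cos φ sin λ, z = sin φ).
The central angle between the endpoints is δ = arccos(p₁·p₂) ≈ 0.429 rad (24.6°).
Interpolate at f = 1/2 with slerp weights a = sin((1−f)δ)/sin δ ≈ 0.512, b = sin(fδ)/sin δ ≈ 0.512.
p = a·p₁ + b·p₂ ≈ (-0.894, 0.423, -0.149); φ = arcsin(p_z) ≈ -8.55°, λ = atan2(p_y, p_x) ≈ 154.68°.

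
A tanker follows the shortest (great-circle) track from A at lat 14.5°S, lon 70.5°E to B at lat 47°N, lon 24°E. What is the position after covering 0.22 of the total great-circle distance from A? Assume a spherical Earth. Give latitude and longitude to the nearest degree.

≈ lat 0°N, lon 62°E

From cos δ = sin φ₁ sin φ₂ + cos φ₁ cos φ₂ cos Δλ, the central angle is δ ≈ 1.296 rad (74.3°).
Interpolate at f = 0.22 with slerp weights a = sin((1−f)δ)/sin δ ≈ 0.880, b = sin(fδ)/sin δ ≈ 0.292.
p = a·p₁ + b·p₂ ≈ (0.467, 0.884, -0.007); φ = arcsin(p_z) ≈ -0.38°, λ = atan2(p_y, p_x) ≈ 62.19°.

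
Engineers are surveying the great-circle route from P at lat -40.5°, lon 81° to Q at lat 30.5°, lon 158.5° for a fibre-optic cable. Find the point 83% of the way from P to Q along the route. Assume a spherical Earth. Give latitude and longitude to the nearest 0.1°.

Convert each endpoint to a unit vector on the sphere (x = cos φ cos λ, y = cos φ sin λ, z = sin φ).
The central angle between the endpoints is δ = arccos(p₁·p₂) ≈ 1.760 rad (100.8°).
Interpolate at f = 0.83 with slerp weights a = sin((1−f)δ)/sin δ ≈ 0.300, b = sin(fδ)/sin δ ≈ 1.012.
p = a·p₁ + b·p₂ ≈ (-0.776, 0.545, 0.319); φ = arcsin(p_z) ≈ 18.59°, λ = atan2(p_y, p_x) ≈ 144.91°.

≈ lat 18.6°, lon 144.9°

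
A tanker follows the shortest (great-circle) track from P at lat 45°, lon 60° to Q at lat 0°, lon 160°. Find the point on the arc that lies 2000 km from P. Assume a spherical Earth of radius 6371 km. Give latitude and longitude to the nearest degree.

Write both endpoints as unit vectors p₁, p₂ with components (cos φ cos λ, cos φ sin λ, sin φ).
The central angle between the endpoints is δ = arccos(p₁·p₂) ≈ 1.694 rad (97.1°). The total great-circle distance is δ·R ≈ 1.694 × 6371 ≈ 10792 km, so the target fraction is f = 2000/10792 ≈ 0.185.
Interpolate at f ≈ 0.185 with slerp weights a = sin((1−f)δ)/sin δ ≈ 0.989, b = sin(fδ)/sin δ ≈ 0.311.
p = a·p₁ + b·p₂ ≈ (0.057, 0.712, 0.700); φ = arcsin(p_z) ≈ 44.39°, λ = atan2(p_y, p_x) ≈ 85.39°.

≈ lat 44°, lon 85°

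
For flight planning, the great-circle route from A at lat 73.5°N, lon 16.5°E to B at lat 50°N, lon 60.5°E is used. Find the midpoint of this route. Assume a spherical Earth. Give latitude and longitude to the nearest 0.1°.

Convert each endpoint to a unit vector on the sphere (x = cos φ cos λ, y = cos φ sin λ, z = sin φ).
The central angle between the endpoints is δ = arccos(p₁·p₂) ≈ 0.524 rad (30.0°).
Interpolate at f = 1/2 with slerp weights a = sin((1−f)δ)/sin δ ≈ 0.518, b = sin(fδ)/sin δ ≈ 0.518.
p = a·p₁ + b·p₂ ≈ (0.305, 0.331, 0.893); φ = arcsin(p_z) ≈ 63.24°, λ = atan2(p_y, p_x) ≈ 47.39°.

≈ lat 63.2°N, lon 47.4°E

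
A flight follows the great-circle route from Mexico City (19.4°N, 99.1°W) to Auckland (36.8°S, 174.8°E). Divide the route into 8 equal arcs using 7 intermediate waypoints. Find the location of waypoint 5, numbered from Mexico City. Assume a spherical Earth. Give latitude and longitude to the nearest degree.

Convert each endpoint to a unit vector on the sphere (x = cos φ cos λ, y = cos φ sin λ, z = sin φ).
The central angle between the endpoints is δ = arccos(p₁·p₂) ≈ 1.719 rad (98.5°).
Interpolate at f = 5/8 with slerp weights a = sin((1−f)δ)/sin δ ≈ 0.608, b = sin(fδ)/sin δ ≈ 0.889.
p = a·p₁ + b·p₂ ≈ (-0.800, -0.501, -0.331); φ = arcsin(p_z) ≈ -19.31°, λ = atan2(p_y, p_x) ≈ -147.91°.

≈ (19°S, 148°W)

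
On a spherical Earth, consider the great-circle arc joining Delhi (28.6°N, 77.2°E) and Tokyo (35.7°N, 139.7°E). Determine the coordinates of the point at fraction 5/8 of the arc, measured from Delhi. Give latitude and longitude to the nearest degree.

≈ (37°N, 115°E)

Convert each endpoint to a unit vector on the sphere (x = cos φ cos λ, y = cos φ sin λ, z = sin φ).
The central angle between the endpoints is δ = arccos(p₁·p₂) ≈ 0.917 rad (52.5°).
Interpolate at f = 5/8 with slerp weights a = sin((1−f)δ)/sin δ ≈ 0.425, b = sin(fδ)/sin δ ≈ 0.683.
p = a·p₁ + b·p₂ ≈ (-0.340, 0.722, 0.602); φ = arcsin(p_z) ≈ 37.01°, λ = atan2(p_y, p_x) ≈ 115.23°.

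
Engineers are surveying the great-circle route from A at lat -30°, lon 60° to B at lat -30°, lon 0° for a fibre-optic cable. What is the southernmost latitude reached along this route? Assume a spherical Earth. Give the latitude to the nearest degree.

The great circle lies in the plane with unit normal n̂ = (p₁ × p₂)/|p₁ × p₂|.
Here n̂_z ≈ -0.832; the vertex latitude is φ_max = arccos|n̂_z| ≈ 33.7°.
Check via Clairaut: cos φ_max = |cos φ₁| · sin C = cos(30.0°)·sin(106.1°) ≈ 0.832, again giving ≈ 33.7°.

≈ -34°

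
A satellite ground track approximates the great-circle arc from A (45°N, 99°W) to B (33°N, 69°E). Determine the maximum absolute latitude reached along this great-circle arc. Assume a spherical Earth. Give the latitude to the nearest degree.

≈ 83°N

The great circle lies in the plane with unit normal n̂ = (p₁ × p₂)/|p₁ × p₂|.
Here n̂_z ≈ +0.126; the vertex latitude is φ_max = arccos|n̂_z| ≈ 82.8°.
Check via Clairaut: cos φ_max = |cos φ₁| · sin C = cos(45.0°)·sin(10.2°) ≈ 0.126, again giving ≈ 82.8°.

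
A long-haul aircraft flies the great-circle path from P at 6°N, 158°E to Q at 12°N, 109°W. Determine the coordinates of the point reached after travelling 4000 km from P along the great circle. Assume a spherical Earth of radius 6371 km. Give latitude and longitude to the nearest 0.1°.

≈ 12.0°N, 166.1°W

The haversine formula gives a central angle δ ≈ 1.600 rad (91.7°) between the endpoints. The total great-circle distance is δ·R ≈ 1.600 × 6371 ≈ 10193 km, so the target fraction is f = 4000/10193 ≈ 0.392.
Interpolate at f ≈ 0.392 with slerp weights a = sin((1−f)δ)/sin δ ≈ 0.826, b = sin(fδ)/sin δ ≈ 0.588.
p = a·p₁ + b·p₂ ≈ (-0.949, -0.236, 0.209); φ = arcsin(p_z) ≈ 12.04°, λ = atan2(p_y, p_x) ≈ -166.06°.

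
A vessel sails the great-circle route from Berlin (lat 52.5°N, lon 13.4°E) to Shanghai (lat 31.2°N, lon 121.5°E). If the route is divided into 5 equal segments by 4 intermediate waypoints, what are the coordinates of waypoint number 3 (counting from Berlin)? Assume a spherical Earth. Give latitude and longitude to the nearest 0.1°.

≈ lat 52.5°N, lon 91.9°E

Write both endpoints as unit vectors p₁, p₂ with components (cos φ cos λ, cos φ sin λ, sin φ).
The central angle between the endpoints is δ = arccos(p₁·p₂) ≈ 1.319 rad (75.6°).
Interpolate at f = 3/5 with slerp weights a = sin((1−f)δ)/sin δ ≈ 0.520, b = sin(fδ)/sin δ ≈ 0.734.
p = a·p₁ + b·p₂ ≈ (-0.020, 0.609, 0.793); φ = arcsin(p_z) ≈ 52.46°, λ = atan2(p_y, p_x) ≈ 91.92°.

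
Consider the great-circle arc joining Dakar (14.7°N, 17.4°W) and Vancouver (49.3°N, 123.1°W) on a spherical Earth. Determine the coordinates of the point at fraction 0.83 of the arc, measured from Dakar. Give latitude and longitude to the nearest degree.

≈ (53°N, 100°W)

The haversine formula gives a central angle δ ≈ 1.549 rad (88.8°) between the endpoints.
Interpolate at f = 0.83 with slerp weights a = sin((1−f)δ)/sin δ ≈ 0.260, b = sin(fδ)/sin δ ≈ 0.960.
p = a·p₁ + b·p₂ ≈ (-0.101, -0.600, 0.794); φ = arcsin(p_z) ≈ 52.54°, λ = atan2(p_y, p_x) ≈ -99.61°.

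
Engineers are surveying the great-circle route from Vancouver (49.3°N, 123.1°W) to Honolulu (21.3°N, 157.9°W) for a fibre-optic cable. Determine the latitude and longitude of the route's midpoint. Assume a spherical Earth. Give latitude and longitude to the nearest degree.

≈ (37°N, 144°W)

Convert each endpoint to a unit vector on the sphere (x = cos φ cos λ, y = cos φ sin λ, z = sin φ).
The central angle between the endpoints is δ = arccos(p₁·p₂) ≈ 0.685 rad (39.3°).
Interpolate at f = 1/2 with slerp weights a = sin((1−f)δ)/sin δ ≈ 0.531, b = sin(fδ)/sin δ ≈ 0.531.
p = a·p₁ + b·p₂ ≈ (-0.647, -0.476, 0.595); φ = arcsin(p_z) ≈ 36.53°, λ = atan2(p_y, p_x) ≈ -143.67°.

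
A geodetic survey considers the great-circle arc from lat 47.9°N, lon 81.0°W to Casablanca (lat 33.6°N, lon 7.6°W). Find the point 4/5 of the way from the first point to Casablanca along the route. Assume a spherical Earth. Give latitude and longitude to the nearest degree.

≈ lat 40°N, lon 19°W

From cos δ = sin φ₁ sin φ₂ + cos φ₁ cos φ₂ cos Δλ, the central angle is δ ≈ 0.964 rad (55.2°).
Interpolate at f = 4/5 with slerp weights a = sin((1−f)δ)/sin δ ≈ 0.233, b = sin(fδ)/sin δ ≈ 0.848.
p = a·p₁ + b·p₂ ≈ (0.725, -0.248, 0.643); φ = arcsin(p_z) ≈ 39.99°, λ = atan2(p_y, p_x) ≈ -18.88°.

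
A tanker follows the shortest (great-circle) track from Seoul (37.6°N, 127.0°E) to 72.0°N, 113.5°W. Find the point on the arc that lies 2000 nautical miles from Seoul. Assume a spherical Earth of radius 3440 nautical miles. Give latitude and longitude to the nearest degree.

Write both endpoints as unit vectors p₁, p₂ with components (cos φ cos λ, cos φ sin λ, sin φ).
The central angle between the endpoints is δ = arccos(p₁·p₂) ≈ 1.093 rad (62.6°). The total great-circle distance is δ·R ≈ 1.093 × 3440 ≈ 3760 nmi, so the target fraction is f = 2000/3760 ≈ 0.532.
Interpolate at f ≈ 0.532 with slerp weights a = sin((1−f)δ)/sin δ ≈ 0.551, b = sin(fδ)/sin δ ≈ 0.618.
p = a·p₁ + b·p₂ ≈ (-0.339, 0.174, 0.925); φ = arcsin(p_z) ≈ 67.61°, λ = atan2(p_y, p_x) ≈ 152.88°.

≈ 68°N, 153°E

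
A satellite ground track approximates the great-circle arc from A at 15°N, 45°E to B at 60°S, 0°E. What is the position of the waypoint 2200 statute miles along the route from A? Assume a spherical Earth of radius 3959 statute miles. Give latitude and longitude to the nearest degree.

Convert each endpoint to a unit vector on the sphere (x = cos φ cos λ, y = cos φ sin λ, z = sin φ).
The central angle between the endpoints is δ = arccos(p₁·p₂) ≈ 1.453 rad (83.3°). The total great-circle distance is δ·R ≈ 1.453 × 3959 ≈ 5753 mi, so the target fraction is f = 2200/5753 ≈ 0.382.
Interpolate at f ≈ 0.382 with slerp weights a = sin((1−f)δ)/sin δ ≈ 0.787, b = sin(fδ)/sin δ ≈ 0.531.
p = a·p₁ + b·p₂ ≈ (0.803, 0.538, -0.256); φ = arcsin(p_z) ≈ -14.85°, λ = atan2(p_y, p_x) ≈ 33.80°.

≈ 15°S, 34°E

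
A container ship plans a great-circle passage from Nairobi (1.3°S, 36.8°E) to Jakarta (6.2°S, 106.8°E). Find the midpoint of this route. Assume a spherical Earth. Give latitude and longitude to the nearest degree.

The haversine formula gives a central angle δ ≈ 1.221 rad (70.0°) between the endpoints.
Interpolate at f = 1/2 with slerp weights a = sin((1−f)δ)/sin δ ≈ 0.610, b = sin(fδ)/sin δ ≈ 0.610.
p = a·p₁ + b·p₂ ≈ (0.313, 0.946, -0.080); φ = arcsin(p_z) ≈ -4.57°, λ = atan2(p_y, p_x) ≈ 71.69°.

≈ 5°S, 72°E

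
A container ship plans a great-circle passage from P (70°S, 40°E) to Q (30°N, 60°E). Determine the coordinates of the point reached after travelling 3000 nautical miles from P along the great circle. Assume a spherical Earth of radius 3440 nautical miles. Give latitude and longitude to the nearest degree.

≈ (21°S, 54°E)

Write both endpoints as unit vectors p₁, p₂ with components (cos φ cos λ, cos φ sin λ, sin φ).
The central angle between the endpoints is δ = arccos(p₁·p₂) ≈ 1.763 rad (101.0°). The total great-circle distance is δ·R ≈ 1.763 × 3440 ≈ 6066 nmi, so the target fraction is f = 3000/6066 ≈ 0.495.
Interpolate at f ≈ 0.495 with slerp weights a = sin((1−f)δ)/sin δ ≈ 0.793, b = sin(fδ)/sin δ ≈ 0.780.
p = a·p₁ + b·p₂ ≈ (0.545, 0.759, -0.355); φ = arcsin(p_z) ≈ -20.78°, λ = atan2(p_y, p_x) ≈ 54.31°.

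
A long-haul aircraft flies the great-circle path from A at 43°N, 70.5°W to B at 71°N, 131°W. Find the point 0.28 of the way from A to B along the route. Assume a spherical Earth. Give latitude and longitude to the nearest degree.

≈ 53°N, 79°W

Write both endpoints as unit vectors p₁, p₂ with components (cos φ cos λ, cos φ sin λ, sin φ).
The central angle between the endpoints is δ = arccos(p₁·p₂) ≈ 0.704 rad (40.4°).
Interpolate at f = 0.28 with slerp weights a = sin((1−f)δ)/sin δ ≈ 0.750, b = sin(fδ)/sin δ ≈ 0.303.
p = a·p₁ + b·p₂ ≈ (0.118, -0.591, 0.798); φ = arcsin(p_z) ≈ 52.90°, λ = atan2(p_y, p_x) ≈ -78.67°.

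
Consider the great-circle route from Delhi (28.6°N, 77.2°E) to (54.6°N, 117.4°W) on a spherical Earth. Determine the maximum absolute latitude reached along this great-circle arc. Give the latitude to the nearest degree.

≈ 83°N

The great circle lies in the plane with unit normal n̂ = (p₁ × p₂)/|p₁ × p₂|.
Here n̂_z ≈ +0.129; the vertex latitude is φ_max = arccos|n̂_z| ≈ 82.6°.
Check via Clairaut: cos φ_max = |cos φ₁| · sin C = cos(28.6°)·sin(8.4°) ≈ 0.129, again giving ≈ 82.6°.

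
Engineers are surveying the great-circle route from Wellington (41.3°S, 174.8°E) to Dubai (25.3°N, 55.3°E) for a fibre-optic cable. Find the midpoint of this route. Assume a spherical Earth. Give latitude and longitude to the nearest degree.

≈ 15°S, 106°E

Convert each endpoint to a unit vector on the sphere (x = cos φ cos λ, y = cos φ sin λ, z = sin φ).
The central angle between the endpoints is δ = arccos(p₁·p₂) ≈ 2.235 rad (128.1°).
Interpolate at f = 1/2 with slerp weights a = sin((1−f)δ)/sin δ ≈ 1.142, b = sin(fδ)/sin δ ≈ 1.142.
p = a·p₁ + b·p₂ ≈ (-0.267, 0.926, -0.266); φ = arcsin(p_z) ≈ -15.41°, λ = atan2(p_y, p_x) ≈ 106.05°.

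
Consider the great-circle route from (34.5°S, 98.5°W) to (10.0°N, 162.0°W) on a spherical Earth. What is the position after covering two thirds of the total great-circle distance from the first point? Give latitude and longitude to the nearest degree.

The haversine formula gives a central angle δ ≈ 1.304 rad (74.7°) between the endpoints.
Interpolate at f = 2/3 with slerp weights a = sin((1−f)δ)/sin δ ≈ 0.437, b = sin(fδ)/sin δ ≈ 0.792.
p = a·p₁ + b·p₂ ≈ (-0.795, -0.597, -0.110); φ = arcsin(p_z) ≈ -6.30°, λ = atan2(p_y, p_x) ≈ -143.10°.

≈ (6°S, 143°W)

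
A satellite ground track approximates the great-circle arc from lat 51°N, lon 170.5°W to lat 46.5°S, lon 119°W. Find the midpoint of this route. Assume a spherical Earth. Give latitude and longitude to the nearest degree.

Convert each endpoint to a unit vector on the sphere (x = cos φ cos λ, y = cos φ sin λ, z = sin φ).
The central angle between the endpoints is δ = arccos(p₁·p₂) ≈ 1.869 rad (107.1°).
Interpolate at f = 1/2 with slerp weights a = sin((1−f)δ)/sin δ ≈ 0.842, b = sin(fδ)/sin δ ≈ 0.842.
p = a·p₁ + b·p₂ ≈ (-0.803, -0.594, 0.044); φ = arcsin(p_z) ≈ 2.50°, λ = atan2(p_y, p_x) ≈ -143.51°.

≈ lat 2°N, lon 144°W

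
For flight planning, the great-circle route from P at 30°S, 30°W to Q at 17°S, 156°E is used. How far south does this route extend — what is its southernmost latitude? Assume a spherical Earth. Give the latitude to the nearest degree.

≈ 83°S

The great circle lies in the plane with unit normal n̂ = (p₁ × p₂)/|p₁ × p₂|.
Here n̂_z ≈ -0.118; the vertex latitude is φ_max = arccos|n̂_z| ≈ 83.2°.
Check via Clairaut: cos φ_max = |cos φ₁| · sin C = cos(30.0°)·sin(172.2°) ≈ 0.118, again giving ≈ 83.2°.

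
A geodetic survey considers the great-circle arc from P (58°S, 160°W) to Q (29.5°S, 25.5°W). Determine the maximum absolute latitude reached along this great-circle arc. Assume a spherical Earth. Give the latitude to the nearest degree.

The great circle lies in the plane with unit normal n̂ = (p₁ × p₂)/|p₁ × p₂|.
Here n̂_z ≈ +0.330; the vertex latitude is φ_max = arccos|n̂_z| ≈ 70.7°.
Check via Clairaut: cos φ_max = |cos φ₁| · sin C = cos(58.0°)·sin(141.4°) ≈ 0.330, again giving ≈ 70.7°.

≈ 71°S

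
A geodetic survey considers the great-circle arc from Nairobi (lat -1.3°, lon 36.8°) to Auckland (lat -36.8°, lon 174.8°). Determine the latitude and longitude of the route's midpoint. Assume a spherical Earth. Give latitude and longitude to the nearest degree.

≈ lat -43°, lon 90°

Write both endpoints as unit vectors p₁, p₂ with components (cos φ cos λ, cos φ sin λ, sin φ).
The central angle between the endpoints is δ = arccos(p₁·p₂) ≈ 2.191 rad (125.5°).
Interpolate at f = 1/2 with slerp weights a = sin((1−f)δ)/sin δ ≈ 1.093, b = sin(fδ)/sin δ ≈ 1.093.
p = a·p₁ + b·p₂ ≈ (0.003, 0.734, -0.679); φ = arcsin(p_z) ≈ -42.80°, λ = atan2(p_y, p_x) ≈ 89.74°.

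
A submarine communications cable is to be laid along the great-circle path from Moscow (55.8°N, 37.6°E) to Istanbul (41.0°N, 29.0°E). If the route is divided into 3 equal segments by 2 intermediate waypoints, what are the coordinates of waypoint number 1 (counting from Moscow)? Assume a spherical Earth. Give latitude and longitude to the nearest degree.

≈ 51°N, 34°E

Write both endpoints as unit vectors p₁, p₂ with components (cos φ cos λ, cos φ sin λ, sin φ).
The central angle between the endpoints is δ = arccos(p₁·p₂) ≈ 0.276 rad (15.8°).
Interpolate at f = 1/3 with slerp weights a = sin((1−f)δ)/sin δ ≈ 0.671, b = sin(fδ)/sin δ ≈ 0.337.
p = a·p₁ + b·p₂ ≈ (0.522, 0.354, 0.776); φ = arcsin(p_z) ≈ 50.94°, λ = atan2(p_y, p_x) ≈ 34.14°.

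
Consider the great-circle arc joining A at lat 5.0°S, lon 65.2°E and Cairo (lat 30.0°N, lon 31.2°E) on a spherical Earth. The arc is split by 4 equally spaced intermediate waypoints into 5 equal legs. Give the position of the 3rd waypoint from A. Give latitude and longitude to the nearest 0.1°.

≈ lat 16.6°N, lon 46.1°E

Write both endpoints as unit vectors p₁, p₂ with components (cos φ cos λ, cos φ sin λ, sin φ).
The central angle between the endpoints is δ = arccos(p₁·p₂) ≈ 0.834 rad (47.8°).
Interpolate at f = 3/5 with slerp weights a = sin((1−f)δ)/sin δ ≈ 0.442, b = sin(fδ)/sin δ ≈ 0.648.
p = a·p₁ + b·p₂ ≈ (0.665, 0.690, 0.285); φ = arcsin(p_z) ≈ 16.58°, λ = atan2(p_y, p_x) ≈ 46.09°.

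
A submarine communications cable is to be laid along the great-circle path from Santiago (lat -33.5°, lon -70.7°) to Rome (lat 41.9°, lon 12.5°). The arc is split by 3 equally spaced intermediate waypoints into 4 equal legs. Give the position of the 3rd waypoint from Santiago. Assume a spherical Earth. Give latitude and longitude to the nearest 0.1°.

Convert each endpoint to a unit vector on the sphere (x = cos φ cos λ, y = cos φ sin λ, z = sin φ).
The central angle between the endpoints is δ = arccos(p₁·p₂) ≈ 1.870 rad (107.2°).
Interpolate at f = 3/4 with slerp weights a = sin((1−f)δ)/sin δ ≈ 0.472, b = sin(fδ)/sin δ ≈ 1.032.
p = a·p₁ + b·p₂ ≈ (0.880, -0.205, 0.429); φ = arcsin(p_z) ≈ 25.39°, λ = atan2(p_y, p_x) ≈ -13.12°.

≈ lat 25.4°, lon -13.1°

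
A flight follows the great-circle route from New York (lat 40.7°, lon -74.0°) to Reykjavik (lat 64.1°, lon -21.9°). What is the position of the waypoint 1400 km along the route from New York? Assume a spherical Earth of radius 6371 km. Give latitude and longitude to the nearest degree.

Write both endpoints as unit vectors p₁, p₂ with components (cos φ cos λ, cos φ sin λ, sin φ).
The central angle between the endpoints is δ = arccos(p₁·p₂) ≈ 0.660 rad (37.8°). The total great-circle distance is δ·R ≈ 0.660 × 6371 ≈ 4205 km, so the target fraction is f = 1400/4205 ≈ 0.333.
Interpolate at f ≈ 0.333 with slerp weights a = sin((1−f)δ)/sin δ ≈ 0.695, b = sin(fδ)/sin δ ≈ 0.356.
p = a·p₁ + b·p₂ ≈ (0.289, -0.564, 0.773); φ = arcsin(p_z) ≈ 50.63°, λ = atan2(p_y, p_x) ≈ -62.86°.

≈ lat 51°, lon -63°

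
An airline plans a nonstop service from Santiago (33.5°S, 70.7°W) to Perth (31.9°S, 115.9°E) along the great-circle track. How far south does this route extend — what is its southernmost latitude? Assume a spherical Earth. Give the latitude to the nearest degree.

≈ 85°S

The great circle lies in the plane with unit normal n̂ = (p₁ × p₂)/|p₁ × p₂|.
Here n̂_z ≈ -0.089; the vertex latitude is φ_max = arccos|n̂_z| ≈ 84.9°.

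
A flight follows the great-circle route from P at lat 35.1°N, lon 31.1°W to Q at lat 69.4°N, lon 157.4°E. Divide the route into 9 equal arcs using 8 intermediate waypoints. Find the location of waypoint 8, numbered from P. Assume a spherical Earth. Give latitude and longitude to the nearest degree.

Convert each endpoint to a unit vector on the sphere (x = cos φ cos λ, y = cos φ sin λ, z = sin φ).
The central angle between the endpoints is δ = arccos(p₁·p₂) ≈ 1.314 rad (75.3°).
Interpolate at f = 8/9 with slerp weights a = sin((1−f)δ)/sin δ ≈ 0.150, b = sin(fδ)/sin δ ≈ 0.951.
p = a·p₁ + b·p₂ ≈ (-0.204, 0.065, 0.977); φ = arcsin(p_z) ≈ 77.66°, λ = atan2(p_y, p_x) ≈ 162.28°.

≈ lat 78°N, lon 162°E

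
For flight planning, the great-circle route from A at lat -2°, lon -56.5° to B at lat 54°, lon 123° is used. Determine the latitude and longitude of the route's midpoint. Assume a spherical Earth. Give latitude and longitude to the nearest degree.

≈ lat 62°, lon -56°

Write both endpoints as unit vectors p₁, p₂ with components (cos φ cos λ, cos φ sin λ, sin φ).
The central angle between the endpoints is δ = arccos(p₁·p₂) ≈ 2.234 rad (128.0°).
Interpolate at f = 1/2 with slerp weights a = sin((1−f)δ)/sin δ ≈ 1.141, b = sin(fδ)/sin δ ≈ 1.141.
p = a·p₁ + b·p₂ ≈ (0.264, -0.388, 0.883); φ = arcsin(p_z) ≈ 62.00°, λ = atan2(p_y, p_x) ≈ -55.79°.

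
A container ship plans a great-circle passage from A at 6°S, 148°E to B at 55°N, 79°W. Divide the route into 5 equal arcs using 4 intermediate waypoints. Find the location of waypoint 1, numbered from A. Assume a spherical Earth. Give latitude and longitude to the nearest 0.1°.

≈ 14.8°N, 159.4°E

The haversine formula gives a central angle δ ≈ 2.065 rad (118.3°) between the endpoints.
Interpolate at f = 1/5 with slerp weights a = sin((1−f)δ)/sin δ ≈ 1.132, b = sin(fδ)/sin δ ≈ 0.456.
p = a·p₁ + b·p₂ ≈ (-0.905, 0.340, 0.255); φ = arcsin(p_z) ≈ 14.79°, λ = atan2(p_y, p_x) ≈ 159.41°.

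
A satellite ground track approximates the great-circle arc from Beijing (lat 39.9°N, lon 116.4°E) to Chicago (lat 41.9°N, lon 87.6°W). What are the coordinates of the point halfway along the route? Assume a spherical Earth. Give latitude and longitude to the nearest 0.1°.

≈ lat 76.5°N, lon 169.7°W

From cos δ = sin φ₁ sin φ₂ + cos φ₁ cos φ₂ cos Δλ, the central angle is δ ≈ 1.664 rad (95.4°).
Interpolate at f = 1/2 with slerp weights a = sin((1−f)δ)/sin δ ≈ 0.743, b = sin(fδ)/sin δ ≈ 0.743.
p = a·p₁ + b·p₂ ≈ (-0.230, -0.042, 0.972); φ = arcsin(p_z) ≈ 76.47°, λ = atan2(p_y, p_x) ≈ -169.67°.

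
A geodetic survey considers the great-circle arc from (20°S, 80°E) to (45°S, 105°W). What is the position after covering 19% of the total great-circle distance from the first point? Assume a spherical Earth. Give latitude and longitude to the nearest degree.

Write both endpoints as unit vectors p₁, p₂ with components (cos φ cos λ, cos φ sin λ, sin φ).
The central angle between the endpoints is δ = arccos(p₁·p₂) ≈ 2.004 rad (114.8°).
Interpolate at f = 0.19 with slerp weights a = sin((1−f)δ)/sin δ ≈ 1.100, b = sin(fδ)/sin δ ≈ 0.410.
p = a·p₁ + b·p₂ ≈ (0.105, 0.739, -0.666); φ = arcsin(p_z) ≈ -41.76°, λ = atan2(p_y, p_x) ≈ 81.94°.

≈ (42°S, 82°E)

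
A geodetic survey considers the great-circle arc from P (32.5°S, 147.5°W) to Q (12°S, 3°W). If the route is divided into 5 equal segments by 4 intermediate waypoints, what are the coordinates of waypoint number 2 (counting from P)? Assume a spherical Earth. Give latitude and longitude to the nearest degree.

Write both endpoints as unit vectors p₁, p₂ with components (cos φ cos λ, cos φ sin λ, sin φ).
The central angle between the endpoints is δ = arccos(p₁·p₂) ≈ 2.165 rad (124.0°).
Interpolate at f = 2/5 with slerp weights a = sin((1−f)δ)/sin δ ≈ 1.163, b = sin(fδ)/sin δ ≈ 0.919.
p = a·p₁ + b·p₂ ≈ (0.071, -0.574, -0.816); φ = arcsin(p_z) ≈ -54.67°, λ = atan2(p_y, p_x) ≈ -82.94°.

≈ (55°S, 83°W)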